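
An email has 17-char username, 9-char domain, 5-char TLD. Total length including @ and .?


An email address has format: username@domain.tld
Username length: 17
'@' character: 1
Domain length: 9
'.' character: 1
TLD length: 5
Total = 17 + 1 + 9 + 1 + 5 = 33

33


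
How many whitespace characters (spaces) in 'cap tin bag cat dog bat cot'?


\s matches whitespace characters (spaces, tabs, etc.).
Text: 'cap tin bag cat dog bat cot'
This text has 7 words separated by spaces.
Number of spaces = number of words - 1 = 7 - 1 = 6

6


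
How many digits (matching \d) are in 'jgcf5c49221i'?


\d matches any digit 0-9.
Scanning 'jgcf5c49221i':
  pos 4: '5' -> DIGIT
  pos 6: '4' -> DIGIT
  pos 7: '9' -> DIGIT
  pos 8: '2' -> DIGIT
  pos 9: '2' -> DIGIT
  pos 10: '1' -> DIGIT
Digits found: ['5', '4', '9', '2', '2', '1']
Total: 6

6


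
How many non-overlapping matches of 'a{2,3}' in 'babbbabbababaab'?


Pattern 'a{2,3}' matches between 2 and 3 consecutive a's (greedy).
String: 'babbbabbababaab'
Finding runs of a's and applying greedy matching:
  Run at pos 1: 'a' (length 1)
  Run at pos 5: 'a' (length 1)
  Run at pos 8: 'a' (length 1)
  Run at pos 10: 'a' (length 1)
  Run at pos 12: 'aa' (length 2)
Matches: ['aa']
Count: 1

1


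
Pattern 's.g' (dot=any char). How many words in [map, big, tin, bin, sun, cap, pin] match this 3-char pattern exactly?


Pattern 's.g' means: starts with 's', any single char, ends with 'g'.
Checking each word (must be exactly 3 chars):
  'map' (len=3): no
  'big' (len=3): no
  'tin' (len=3): no
  'bin' (len=3): no
  'sun' (len=3): no
  'cap' (len=3): no
  'pin' (len=3): no
Matching words: []
Total: 0

0


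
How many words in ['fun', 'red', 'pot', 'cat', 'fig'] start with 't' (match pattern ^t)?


Pattern ^t anchors to start of word. Check which words begin with 't':
  'fun' -> no
  'red' -> no
  'pot' -> no
  'cat' -> no
  'fig' -> no
Matching words: []
Count: 0

0


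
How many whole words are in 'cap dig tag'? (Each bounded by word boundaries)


Word boundaries (\b) mark the start/end of each word.
Text: 'cap dig tag'
Splitting by whitespace:
  Word 1: 'cap'
  Word 2: 'dig'
  Word 3: 'tag'
Total whole words: 3

3


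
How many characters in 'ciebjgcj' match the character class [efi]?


Character class [efi] matches any of: {e, f, i}
Scanning string 'ciebjgcj' character by character:
  pos 0: 'c' -> no
  pos 1: 'i' -> MATCH
  pos 2: 'e' -> MATCH
  pos 3: 'b' -> no
  pos 4: 'j' -> no
  pos 5: 'g' -> no
  pos 6: 'c' -> no
  pos 7: 'j' -> no
Total matches: 2

2


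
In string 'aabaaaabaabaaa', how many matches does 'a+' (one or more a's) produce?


Pattern 'a+' matches one or more consecutive a's.
String: 'aabaaaabaabaaa'
Scanning for runs of a:
  Match 1: 'aa' (length 2)
  Match 2: 'aaaa' (length 4)
  Match 3: 'aa' (length 2)
  Match 4: 'aaa' (length 3)
Total matches: 4

4


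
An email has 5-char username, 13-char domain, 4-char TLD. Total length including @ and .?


An email address has format: username@domain.tld
Username length: 5
'@' character: 1
Domain length: 13
'.' character: 1
TLD length: 4
Total = 5 + 1 + 13 + 1 + 4 = 24

24


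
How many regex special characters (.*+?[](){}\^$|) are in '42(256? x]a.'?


Regex special characters are: . * + ? [ ] ( ) { } \ ^ $ |
Scanning '42(256? x]a.':
  pos 2: '(' -> SPECIAL
  pos 6: '?' -> SPECIAL
  pos 9: ']' -> SPECIAL
  pos 11: '.' -> SPECIAL
Special chars found: ['(', '?', ']', '.']
Total: 4

4


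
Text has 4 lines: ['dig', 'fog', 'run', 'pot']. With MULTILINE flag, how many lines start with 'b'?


With MULTILINE flag, ^ matches the start of each line.
Lines: ['dig', 'fog', 'run', 'pot']
Checking which lines start with 'b':
  Line 1: 'dig' -> no
  Line 2: 'fog' -> no
  Line 3: 'run' -> no
  Line 4: 'pot' -> no
Matching lines: []
Count: 0

0


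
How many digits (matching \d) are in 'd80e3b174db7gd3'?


\d matches any digit 0-9.
Scanning 'd80e3b174db7gd3':
  pos 1: '8' -> DIGIT
  pos 2: '0' -> DIGIT
  pos 4: '3' -> DIGIT
  pos 6: '1' -> DIGIT
  pos 7: '7' -> DIGIT
  pos 8: '4' -> DIGIT
  pos 11: '7' -> DIGIT
  pos 14: '3' -> DIGIT
Digits found: ['8', '0', '3', '1', '7', '4', '7', '3']
Total: 8

8


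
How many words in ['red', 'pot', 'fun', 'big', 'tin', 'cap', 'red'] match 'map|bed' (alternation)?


Alternation 'map|bed' matches either 'map' or 'bed'.
Checking each word:
  'red' -> no
  'pot' -> no
  'fun' -> no
  'big' -> no
  'tin' -> no
  'cap' -> no
  'red' -> no
Matches: []
Count: 0

0


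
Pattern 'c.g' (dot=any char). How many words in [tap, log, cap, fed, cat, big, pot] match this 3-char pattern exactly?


Pattern 'c.g' means: starts with 'c', any single char, ends with 'g'.
Checking each word (must be exactly 3 chars):
  'tap' (len=3): no
  'log' (len=3): no
  'cap' (len=3): no
  'fed' (len=3): no
  'cat' (len=3): no
  'big' (len=3): no
  'pot' (len=3): no
Matching words: []
Total: 0

0


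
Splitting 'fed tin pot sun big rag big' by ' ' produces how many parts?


Splitting by ' ' breaks the string at each occurrence of the separator.
Text: 'fed tin pot sun big rag big'
Parts after split:
  Part 1: 'fed'
  Part 2: 'tin'
  Part 3: 'pot'
  Part 4: 'sun'
  Part 5: 'big'
  Part 6: 'rag'
  Part 7: 'big'
Total parts: 7

7


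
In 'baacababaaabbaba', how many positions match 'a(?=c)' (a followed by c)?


Lookahead 'a(?=c)' matches 'a' only when followed by 'c'.
String: 'baacababaaabbaba'
Checking each position where char is 'a':
  pos 1: 'a' -> no (next='a')
  pos 2: 'a' -> MATCH (next='c')
  pos 4: 'a' -> no (next='b')
  pos 6: 'a' -> no (next='b')
  pos 8: 'a' -> no (next='a')
  pos 9: 'a' -> no (next='a')
  pos 10: 'a' -> no (next='b')
  pos 13: 'a' -> no (next='b')
Matching positions: [2]
Count: 1

1


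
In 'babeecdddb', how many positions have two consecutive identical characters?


Looking for consecutive identical characters in 'babeecdddb':
  pos 0-1: 'b' vs 'a' -> different
  pos 1-2: 'a' vs 'b' -> different
  pos 2-3: 'b' vs 'e' -> different
  pos 3-4: 'e' vs 'e' -> MATCH ('ee')
  pos 4-5: 'e' vs 'c' -> different
  pos 5-6: 'c' vs 'd' -> different
  pos 6-7: 'd' vs 'd' -> MATCH ('dd')
  pos 7-8: 'd' vs 'd' -> MATCH ('dd')
  pos 8-9: 'd' vs 'b' -> different
Consecutive identical pairs: ['ee', 'dd', 'dd']
Count: 3

3


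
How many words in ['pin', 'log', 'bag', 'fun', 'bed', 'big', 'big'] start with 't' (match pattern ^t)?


Pattern ^t anchors to start of word. Check which words begin with 't':
  'pin' -> no
  'log' -> no
  'bag' -> no
  'fun' -> no
  'bed' -> no
  'big' -> no
  'big' -> no
Matching words: []
Count: 0

0


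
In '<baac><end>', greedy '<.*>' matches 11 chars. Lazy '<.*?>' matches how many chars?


Greedy '<.*>' tries to match as MUCH as possible.
Lazy '<.*?>' tries to match as LITTLE as possible.

String: '<baac><end>'
Greedy '<.*>' starts at first '<' and extends to the LAST '>': '<baac><end>' (11 chars)
Lazy '<.*?>' starts at first '<' and stops at the FIRST '>': '<baac>' (6 chars)

6


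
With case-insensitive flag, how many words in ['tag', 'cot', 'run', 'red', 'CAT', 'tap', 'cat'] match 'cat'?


Case-insensitive matching: compare each word's lowercase form to 'cat'.
  'tag' -> lower='tag' -> no
  'cot' -> lower='cot' -> no
  'run' -> lower='run' -> no
  'red' -> lower='red' -> no
  'CAT' -> lower='cat' -> MATCH
  'tap' -> lower='tap' -> no
  'cat' -> lower='cat' -> MATCH
Matches: ['CAT', 'cat']
Count: 2

2


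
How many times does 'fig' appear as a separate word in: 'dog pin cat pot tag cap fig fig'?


Scanning each word for exact match 'fig':
  Word 1: 'dog' -> no
  Word 2: 'pin' -> no
  Word 3: 'cat' -> no
  Word 4: 'pot' -> no
  Word 5: 'tag' -> no
  Word 6: 'cap' -> no
  Word 7: 'fig' -> MATCH
  Word 8: 'fig' -> MATCH
Total matches: 2

2


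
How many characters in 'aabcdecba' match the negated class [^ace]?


Negated class [^ace] matches any char NOT in {a, c, e}
Scanning 'aabcdecba':
  pos 0: 'a' -> no (excluded)
  pos 1: 'a' -> no (excluded)
  pos 2: 'b' -> MATCH
  pos 3: 'c' -> no (excluded)
  pos 4: 'd' -> MATCH
  pos 5: 'e' -> no (excluded)
  pos 6: 'c' -> no (excluded)
  pos 7: 'b' -> MATCH
  pos 8: 'a' -> no (excluded)
Total matches: 3

3


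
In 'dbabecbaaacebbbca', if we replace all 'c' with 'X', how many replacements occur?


re.sub('c', 'X', text) replaces every occurrence of 'c' with 'X'.
Text: 'dbabecbaaacebbbca'
Scanning for 'c':
  pos 5: 'c' -> replacement #1
  pos 10: 'c' -> replacement #2
  pos 15: 'c' -> replacement #3
Total replacements: 3

3


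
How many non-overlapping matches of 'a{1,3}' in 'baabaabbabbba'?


Pattern 'a{1,3}' matches between 1 and 3 consecutive a's (greedy).
String: 'baabaabbabbba'
Finding runs of a's and applying greedy matching:
  Run at pos 1: 'aa' (length 2)
  Run at pos 4: 'aa' (length 2)
  Run at pos 8: 'a' (length 1)
  Run at pos 12: 'a' (length 1)
Matches: ['aa', 'aa', 'a', 'a']
Count: 4

4


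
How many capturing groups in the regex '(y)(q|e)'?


To count capturing groups, count each '(' that starts a group.
Pattern: '(y)(q|e)'
Walking through the pattern:
  Position 0: '(' -> group #1
  Position 3: '(' -> group #2
Total capturing groups: 2

2


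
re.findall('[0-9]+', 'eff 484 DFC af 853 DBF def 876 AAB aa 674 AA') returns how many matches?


Pattern '[0-9]+' finds one or more digits.
Text: 'eff 484 DFC af 853 DBF def 876 AAB aa 674 AA'
Scanning for matches:
  Match 1: '484'
  Match 2: '853'
  Match 3: '876'
  Match 4: '674'
Total matches: 4

4


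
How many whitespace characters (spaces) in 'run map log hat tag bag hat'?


\s matches whitespace characters (spaces, tabs, etc.).
Text: 'run map log hat tag bag hat'
This text has 7 words separated by spaces.
Number of spaces = number of words - 1 = 7 - 1 = 6

6


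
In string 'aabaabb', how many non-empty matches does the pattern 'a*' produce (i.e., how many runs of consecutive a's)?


Pattern 'a*' matches zero or more a's. We want non-empty runs of consecutive a's.
String: 'aabaabb'
Walking through the string to find runs of a's:
  Run 1: positions 0-1 -> 'aa'
  Run 2: positions 3-4 -> 'aa'
Non-empty runs found: ['aa', 'aa']
Count: 2

2


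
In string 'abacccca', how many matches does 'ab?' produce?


Pattern 'ab?' matches 'a' optionally followed by 'b'.
String: 'abacccca'
Scanning left to right for 'a' then checking next char:
  Match 1: 'ab' (a followed by b)
  Match 2: 'a' (a not followed by b)
  Match 3: 'a' (a not followed by b)
Total matches: 3

3


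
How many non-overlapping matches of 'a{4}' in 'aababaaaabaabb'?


Pattern 'a{4}' matches exactly 4 consecutive a's (greedy, non-overlapping).
String: 'aababaaaabaabb'
Scanning for runs of a's:
  Run at pos 0: 'aa' (length 2) -> 0 match(es)
  Run at pos 3: 'a' (length 1) -> 0 match(es)
  Run at pos 5: 'aaaa' (length 4) -> 1 match(es)
  Run at pos 10: 'aa' (length 2) -> 0 match(es)
Matches found: ['aaaa']
Total: 1

1


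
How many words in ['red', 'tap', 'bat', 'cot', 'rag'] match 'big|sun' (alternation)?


Alternation 'big|sun' matches either 'big' or 'sun'.
Checking each word:
  'red' -> no
  'tap' -> no
  'bat' -> no
  'cot' -> no
  'rag' -> no
Matches: []
Count: 0

0


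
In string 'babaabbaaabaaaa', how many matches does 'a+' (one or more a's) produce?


Pattern 'a+' matches one or more consecutive a's.
String: 'babaabbaaabaaaa'
Scanning for runs of a:
  Match 1: 'a' (length 1)
  Match 2: 'aa' (length 2)
  Match 3: 'aaa' (length 3)
  Match 4: 'aaaa' (length 4)
Total matches: 4

4


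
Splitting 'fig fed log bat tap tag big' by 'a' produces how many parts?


Splitting by 'a' breaks the string at each occurrence of the separator.
Text: 'fig fed log bat tap tag big'
Parts after split:
  Part 1: 'fig fed log b'
  Part 2: 't t'
  Part 3: 'p t'
  Part 4: 'g big'
Total parts: 4

4


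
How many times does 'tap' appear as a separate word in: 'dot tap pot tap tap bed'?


Scanning each word for exact match 'tap':
  Word 1: 'dot' -> no
  Word 2: 'tap' -> MATCH
  Word 3: 'pot' -> no
  Word 4: 'tap' -> MATCH
  Word 5: 'tap' -> MATCH
  Word 6: 'bed' -> no
Total matches: 3

3


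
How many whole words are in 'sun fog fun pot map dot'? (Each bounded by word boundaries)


Word boundaries (\b) mark the start/end of each word.
Text: 'sun fog fun pot map dot'
Splitting by whitespace:
  Word 1: 'sun'
  Word 2: 'fog'
  Word 3: 'fun'
  Word 4: 'pot'
  Word 5: 'map'
  Word 6: 'dot'
Total whole words: 6

6


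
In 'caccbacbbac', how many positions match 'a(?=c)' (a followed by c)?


Lookahead 'a(?=c)' matches 'a' only when followed by 'c'.
String: 'caccbacbbac'
Checking each position where char is 'a':
  pos 1: 'a' -> MATCH (next='c')
  pos 5: 'a' -> MATCH (next='c')
  pos 9: 'a' -> MATCH (next='c')
Matching positions: [1, 5, 9]
Count: 3

3


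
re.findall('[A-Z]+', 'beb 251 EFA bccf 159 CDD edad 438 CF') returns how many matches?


Pattern '[A-Z]+' finds one or more uppercase letters.
Text: 'beb 251 EFA bccf 159 CDD edad 438 CF'
Scanning for matches:
  Match 1: 'EFA'
  Match 2: 'CDD'
  Match 3: 'CF'
Total matches: 3

3


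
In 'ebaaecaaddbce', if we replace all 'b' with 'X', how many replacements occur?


re.sub('b', 'X', text) replaces every occurrence of 'b' with 'X'.
Text: 'ebaaecaaddbce'
Scanning for 'b':
  pos 1: 'b' -> replacement #1
  pos 10: 'b' -> replacement #2
Total replacements: 2

2


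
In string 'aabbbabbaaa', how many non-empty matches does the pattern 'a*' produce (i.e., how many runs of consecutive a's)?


Pattern 'a*' matches zero or more a's. We want non-empty runs of consecutive a's.
String: 'aabbbabbaaa'
Walking through the string to find runs of a's:
  Run 1: positions 0-1 -> 'aa'
  Run 2: positions 5-5 -> 'a'
  Run 3: positions 8-10 -> 'aaa'
Non-empty runs found: ['aa', 'a', 'aaa']
Count: 3

3


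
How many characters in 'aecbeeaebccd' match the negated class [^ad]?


Negated class [^ad] matches any char NOT in {a, d}
Scanning 'aecbeeaebccd':
  pos 0: 'a' -> no (excluded)
  pos 1: 'e' -> MATCH
  pos 2: 'c' -> MATCH
  pos 3: 'b' -> MATCH
  pos 4: 'e' -> MATCH
  pos 5: 'e' -> MATCH
  pos 6: 'a' -> no (excluded)
  pos 7: 'e' -> MATCH
  pos 8: 'b' -> MATCH
  pos 9: 'c' -> MATCH
  pos 10: 'c' -> MATCH
  pos 11: 'd' -> no (excluded)
Total matches: 9

9


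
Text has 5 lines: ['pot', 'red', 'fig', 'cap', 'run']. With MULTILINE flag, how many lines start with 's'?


With MULTILINE flag, ^ matches the start of each line.
Lines: ['pot', 'red', 'fig', 'cap', 'run']
Checking which lines start with 's':
  Line 1: 'pot' -> no
  Line 2: 'red' -> no
  Line 3: 'fig' -> no
  Line 4: 'cap' -> no
  Line 5: 'run' -> no
Matching lines: []
Count: 0

0


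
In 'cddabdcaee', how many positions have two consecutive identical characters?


Looking for consecutive identical characters in 'cddabdcaee':
  pos 0-1: 'c' vs 'd' -> different
  pos 1-2: 'd' vs 'd' -> MATCH ('dd')
  pos 2-3: 'd' vs 'a' -> different
  pos 3-4: 'a' vs 'b' -> different
  pos 4-5: 'b' vs 'd' -> different
  pos 5-6: 'd' vs 'c' -> different
  pos 6-7: 'c' vs 'a' -> different
  pos 7-8: 'a' vs 'e' -> different
  pos 8-9: 'e' vs 'e' -> MATCH ('ee')
Consecutive identical pairs: ['dd', 'ee']
Count: 2

2


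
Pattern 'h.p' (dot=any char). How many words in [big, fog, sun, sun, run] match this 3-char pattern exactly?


Pattern 'h.p' means: starts with 'h', any single char, ends with 'p'.
Checking each word (must be exactly 3 chars):
  'big' (len=3): no
  'fog' (len=3): no
  'sun' (len=3): no
  'sun' (len=3): no
  'run' (len=3): no
Matching words: []
Total: 0

0


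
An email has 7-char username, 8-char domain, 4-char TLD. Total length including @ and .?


An email address has format: username@domain.tld
Username length: 7
'@' character: 1
Domain length: 8
'.' character: 1
TLD length: 4
Total = 7 + 1 + 8 + 1 + 4 = 21

21


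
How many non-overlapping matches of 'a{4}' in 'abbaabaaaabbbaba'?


Pattern 'a{4}' matches exactly 4 consecutive a's (greedy, non-overlapping).
String: 'abbaabaaaabbbaba'
Scanning for runs of a's:
  Run at pos 0: 'a' (length 1) -> 0 match(es)
  Run at pos 3: 'aa' (length 2) -> 0 match(es)
  Run at pos 6: 'aaaa' (length 4) -> 1 match(es)
  Run at pos 13: 'a' (length 1) -> 0 match(es)
  Run at pos 15: 'a' (length 1) -> 0 match(es)
Matches found: ['aaaa']
Total: 1

1


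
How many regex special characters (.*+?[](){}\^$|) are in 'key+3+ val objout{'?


Regex special characters are: . * + ? [ ] ( ) { } \ ^ $ |
Scanning 'key+3+ val objout{':
  pos 3: '+' -> SPECIAL
  pos 5: '+' -> SPECIAL
  pos 17: '{' -> SPECIAL
Special chars found: ['+', '+', '{']
Total: 3

3


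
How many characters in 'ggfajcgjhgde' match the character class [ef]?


Character class [ef] matches any of: {e, f}
Scanning string 'ggfajcgjhgde' character by character:
  pos 0: 'g' -> no
  pos 1: 'g' -> no
  pos 2: 'f' -> MATCH
  pos 3: 'a' -> no
  pos 4: 'j' -> no
  pos 5: 'c' -> no
  pos 6: 'g' -> no
  pos 7: 'j' -> no
  pos 8: 'h' -> no
  pos 9: 'g' -> no
  pos 10: 'd' -> no
  pos 11: 'e' -> MATCH
Total matches: 2

2


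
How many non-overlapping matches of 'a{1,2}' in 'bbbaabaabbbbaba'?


Pattern 'a{1,2}' matches between 1 and 2 consecutive a's (greedy).
String: 'bbbaabaabbbbaba'
Finding runs of a's and applying greedy matching:
  Run at pos 3: 'aa' (length 2)
  Run at pos 6: 'aa' (length 2)
  Run at pos 12: 'a' (length 1)
  Run at pos 14: 'a' (length 1)
Matches: ['aa', 'aa', 'a', 'a']
Count: 4

4


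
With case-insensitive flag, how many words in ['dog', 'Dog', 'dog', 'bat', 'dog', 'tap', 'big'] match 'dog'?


Case-insensitive matching: compare each word's lowercase form to 'dog'.
  'dog' -> lower='dog' -> MATCH
  'Dog' -> lower='dog' -> MATCH
  'dog' -> lower='dog' -> MATCH
  'bat' -> lower='bat' -> no
  'dog' -> lower='dog' -> MATCH
  'tap' -> lower='tap' -> no
  'big' -> lower='big' -> no
Matches: ['dog', 'Dog', 'dog', 'dog']
Count: 4

4


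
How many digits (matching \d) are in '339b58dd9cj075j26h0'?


\d matches any digit 0-9.
Scanning '339b58dd9cj075j26h0':
  pos 0: '3' -> DIGIT
  pos 1: '3' -> DIGIT
  pos 2: '9' -> DIGIT
  pos 4: '5' -> DIGIT
  pos 5: '8' -> DIGIT
  pos 8: '9' -> DIGIT
  pos 11: '0' -> DIGIT
  pos 12: '7' -> DIGIT
  pos 13: '5' -> DIGIT
  pos 15: '2' -> DIGIT
  pos 16: '6' -> DIGIT
  pos 18: '0' -> DIGIT
Digits found: ['3', '3', '9', '5', '8', '9', '0', '7', '5', '2', '6', '0']
Total: 12

12


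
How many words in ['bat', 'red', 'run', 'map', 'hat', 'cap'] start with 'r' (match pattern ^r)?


Pattern ^r anchors to start of word. Check which words begin with 'r':
  'bat' -> no
  'red' -> MATCH (starts with 'r')
  'run' -> MATCH (starts with 'r')
  'map' -> no
  'hat' -> no
  'cap' -> no
Matching words: ['red', 'run']
Count: 2

2


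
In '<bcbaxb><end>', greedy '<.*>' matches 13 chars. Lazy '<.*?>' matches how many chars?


Greedy '<.*>' tries to match as MUCH as possible.
Lazy '<.*?>' tries to match as LITTLE as possible.

String: '<bcbaxb><end>'
Greedy '<.*>' starts at first '<' and extends to the LAST '>': '<bcbaxb><end>' (13 chars)
Lazy '<.*?>' starts at first '<' and stops at the FIRST '>': '<bcbaxb>' (8 chars)

8


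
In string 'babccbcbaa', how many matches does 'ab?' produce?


Pattern 'ab?' matches 'a' optionally followed by 'b'.
String: 'babccbcbaa'
Scanning left to right for 'a' then checking next char:
  Match 1: 'ab' (a followed by b)
  Match 2: 'a' (a not followed by b)
  Match 3: 'a' (a not followed by b)
Total matches: 3

3


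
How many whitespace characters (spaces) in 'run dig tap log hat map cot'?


\s matches whitespace characters (spaces, tabs, etc.).
Text: 'run dig tap log hat map cot'
This text has 7 words separated by spaces.
Number of spaces = number of words - 1 = 7 - 1 = 6

6


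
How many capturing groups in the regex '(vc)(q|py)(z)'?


To count capturing groups, count each '(' that starts a group.
Pattern: '(vc)(q|py)(z)'
Walking through the pattern:
  Position 0: '(' -> group #1
  Position 4: '(' -> group #2
  Position 10: '(' -> group #3
Total capturing groups: 3

3


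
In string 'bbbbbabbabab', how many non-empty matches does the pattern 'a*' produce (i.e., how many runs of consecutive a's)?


Pattern 'a*' matches zero or more a's. We want non-empty runs of consecutive a's.
String: 'bbbbbabbabab'
Walking through the string to find runs of a's:
  Run 1: positions 5-5 -> 'a'
  Run 2: positions 8-8 -> 'a'
  Run 3: positions 10-10 -> 'a'
Non-empty runs found: ['a', 'a', 'a']
Count: 3

3


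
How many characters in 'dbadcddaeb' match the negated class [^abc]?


Negated class [^abc] matches any char NOT in {a, b, c}
Scanning 'dbadcddaeb':
  pos 0: 'd' -> MATCH
  pos 1: 'b' -> no (excluded)
  pos 2: 'a' -> no (excluded)
  pos 3: 'd' -> MATCH
  pos 4: 'c' -> no (excluded)
  pos 5: 'd' -> MATCH
  pos 6: 'd' -> MATCH
  pos 7: 'a' -> no (excluded)
  pos 8: 'e' -> MATCH
  pos 9: 'b' -> no (excluded)
Total matches: 5

5


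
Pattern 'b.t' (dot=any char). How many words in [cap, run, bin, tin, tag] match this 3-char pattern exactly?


Pattern 'b.t' means: starts with 'b', any single char, ends with 't'.
Checking each word (must be exactly 3 chars):
  'cap' (len=3): no
  'run' (len=3): no
  'bin' (len=3): no
  'tin' (len=3): no
  'tag' (len=3): no
Matching words: []
Total: 0

0


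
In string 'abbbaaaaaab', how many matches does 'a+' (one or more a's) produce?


Pattern 'a+' matches one or more consecutive a's.
String: 'abbbaaaaaab'
Scanning for runs of a:
  Match 1: 'a' (length 1)
  Match 2: 'aaaaaa' (length 6)
Total matches: 2

2


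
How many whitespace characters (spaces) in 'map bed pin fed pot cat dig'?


\s matches whitespace characters (spaces, tabs, etc.).
Text: 'map bed pin fed pot cat dig'
This text has 7 words separated by spaces.
Number of spaces = number of words - 1 = 7 - 1 = 6

6


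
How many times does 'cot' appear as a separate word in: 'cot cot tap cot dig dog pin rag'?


Scanning each word for exact match 'cot':
  Word 1: 'cot' -> MATCH
  Word 2: 'cot' -> MATCH
  Word 3: 'tap' -> no
  Word 4: 'cot' -> MATCH
  Word 5: 'dig' -> no
  Word 6: 'dog' -> no
  Word 7: 'pin' -> no
  Word 8: 'rag' -> no
Total matches: 3

3


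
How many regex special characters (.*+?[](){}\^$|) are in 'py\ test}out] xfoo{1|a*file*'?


Regex special characters are: . * + ? [ ] ( ) { } \ ^ $ |
Scanning 'py\ test}out] xfoo{1|a*file*':
  pos 2: '\' -> SPECIAL
  pos 8: '}' -> SPECIAL
  pos 12: ']' -> SPECIAL
  pos 18: '{' -> SPECIAL
  pos 20: '|' -> SPECIAL
  pos 22: '*' -> SPECIAL
  pos 27: '*' -> SPECIAL
Special chars found: ['\\', '}', ']', '{', '|', '*', '*']
Total: 7

7


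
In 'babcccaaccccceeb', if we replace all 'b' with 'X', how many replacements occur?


re.sub('b', 'X', text) replaces every occurrence of 'b' with 'X'.
Text: 'babcccaaccccceeb'
Scanning for 'b':
  pos 0: 'b' -> replacement #1
  pos 2: 'b' -> replacement #2
  pos 15: 'b' -> replacement #3
Total replacements: 3

3


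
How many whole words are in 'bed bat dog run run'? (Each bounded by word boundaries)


Word boundaries (\b) mark the start/end of each word.
Text: 'bed bat dog run run'
Splitting by whitespace:
  Word 1: 'bed'
  Word 2: 'bat'
  Word 3: 'dog'
  Word 4: 'run'
  Word 5: 'run'
Total whole words: 5

5


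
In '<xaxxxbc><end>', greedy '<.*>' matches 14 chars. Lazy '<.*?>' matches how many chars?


Greedy '<.*>' tries to match as MUCH as possible.
Lazy '<.*?>' tries to match as LITTLE as possible.

String: '<xaxxxbc><end>'
Greedy '<.*>' starts at first '<' and extends to the LAST '>': '<xaxxxbc><end>' (14 chars)
Lazy '<.*?>' starts at first '<' and stops at the FIRST '>': '<xaxxxbc>' (9 chars)

9


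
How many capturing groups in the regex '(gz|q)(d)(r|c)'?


To count capturing groups, count each '(' that starts a group.
Pattern: '(gz|q)(d)(r|c)'
Walking through the pattern:
  Position 0: '(' -> group #1
  Position 6: '(' -> group #2
  Position 9: '(' -> group #3
Total capturing groups: 3

3


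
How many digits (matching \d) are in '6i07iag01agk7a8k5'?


\d matches any digit 0-9.
Scanning '6i07iag01agk7a8k5':
  pos 0: '6' -> DIGIT
  pos 2: '0' -> DIGIT
  pos 3: '7' -> DIGIT
  pos 7: '0' -> DIGIT
  pos 8: '1' -> DIGIT
  pos 12: '7' -> DIGIT
  pos 14: '8' -> DIGIT
  pos 16: '5' -> DIGIT
Digits found: ['6', '0', '7', '0', '1', '7', '8', '5']
Total: 8

8


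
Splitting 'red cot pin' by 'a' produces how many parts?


Splitting by 'a' breaks the string at each occurrence of the separator.
Text: 'red cot pin'
Parts after split:
  Part 1: 'red cot pin'
Total parts: 1

1


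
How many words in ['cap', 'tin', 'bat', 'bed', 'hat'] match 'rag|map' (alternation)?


Alternation 'rag|map' matches either 'rag' or 'map'.
Checking each word:
  'cap' -> no
  'tin' -> no
  'bat' -> no
  'bed' -> no
  'hat' -> no
Matches: []
Count: 0

0


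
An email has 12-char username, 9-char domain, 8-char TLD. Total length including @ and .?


An email address has format: username@domain.tld
Username length: 12
'@' character: 1
Domain length: 9
'.' character: 1
TLD length: 8
Total = 12 + 1 + 9 + 1 + 8 = 31

31


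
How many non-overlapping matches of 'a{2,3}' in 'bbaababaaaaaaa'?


Pattern 'a{2,3}' matches between 2 and 3 consecutive a's (greedy).
String: 'bbaababaaaaaaa'
Finding runs of a's and applying greedy matching:
  Run at pos 2: 'aa' (length 2)
  Run at pos 5: 'a' (length 1)
  Run at pos 7: 'aaaaaaa' (length 7)
Matches: ['aa', 'aaa', 'aaa']
Count: 3

3


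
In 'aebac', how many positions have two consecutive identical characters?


Looking for consecutive identical characters in 'aebac':
  pos 0-1: 'a' vs 'e' -> different
  pos 1-2: 'e' vs 'b' -> different
  pos 2-3: 'b' vs 'a' -> different
  pos 3-4: 'a' vs 'c' -> different
Consecutive identical pairs: []
Count: 0

0


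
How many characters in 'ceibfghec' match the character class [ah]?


Character class [ah] matches any of: {a, h}
Scanning string 'ceibfghec' character by character:
  pos 0: 'c' -> no
  pos 1: 'e' -> no
  pos 2: 'i' -> no
  pos 3: 'b' -> no
  pos 4: 'f' -> no
  pos 5: 'g' -> no
  pos 6: 'h' -> MATCH
  pos 7: 'e' -> no
  pos 8: 'c' -> no
Total matches: 1

1


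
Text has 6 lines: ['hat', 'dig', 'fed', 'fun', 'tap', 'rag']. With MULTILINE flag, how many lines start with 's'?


With MULTILINE flag, ^ matches the start of each line.
Lines: ['hat', 'dig', 'fed', 'fun', 'tap', 'rag']
Checking which lines start with 's':
  Line 1: 'hat' -> no
  Line 2: 'dig' -> no
  Line 3: 'fed' -> no
  Line 4: 'fun' -> no
  Line 5: 'tap' -> no
  Line 6: 'rag' -> no
Matching lines: []
Count: 0

0


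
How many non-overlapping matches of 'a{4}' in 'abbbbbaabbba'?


Pattern 'a{4}' matches exactly 4 consecutive a's (greedy, non-overlapping).
String: 'abbbbbaabbba'
Scanning for runs of a's:
  Run at pos 0: 'a' (length 1) -> 0 match(es)
  Run at pos 6: 'aa' (length 2) -> 0 match(es)
  Run at pos 11: 'a' (length 1) -> 0 match(es)
Matches found: []
Total: 0

0


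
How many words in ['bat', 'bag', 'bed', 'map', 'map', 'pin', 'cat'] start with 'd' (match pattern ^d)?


Pattern ^d anchors to start of word. Check which words begin with 'd':
  'bat' -> no
  'bag' -> no
  'bed' -> no
  'map' -> no
  'map' -> no
  'pin' -> no
  'cat' -> no
Matching words: []
Count: 0

0


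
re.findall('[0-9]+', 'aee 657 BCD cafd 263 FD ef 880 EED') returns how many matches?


Pattern '[0-9]+' finds one or more digits.
Text: 'aee 657 BCD cafd 263 FD ef 880 EED'
Scanning for matches:
  Match 1: '657'
  Match 2: '263'
  Match 3: '880'
Total matches: 3

3


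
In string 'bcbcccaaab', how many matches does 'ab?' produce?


Pattern 'ab?' matches 'a' optionally followed by 'b'.
String: 'bcbcccaaab'
Scanning left to right for 'a' then checking next char:
  Match 1: 'a' (a not followed by b)
  Match 2: 'a' (a not followed by b)
  Match 3: 'ab' (a followed by b)
Total matches: 3

3


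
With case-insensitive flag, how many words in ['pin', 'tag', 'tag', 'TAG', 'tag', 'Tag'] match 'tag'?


Case-insensitive matching: compare each word's lowercase form to 'tag'.
  'pin' -> lower='pin' -> no
  'tag' -> lower='tag' -> MATCH
  'tag' -> lower='tag' -> MATCH
  'TAG' -> lower='tag' -> MATCH
  'tag' -> lower='tag' -> MATCH
  'Tag' -> lower='tag' -> MATCH
Matches: ['tag', 'tag', 'TAG', 'tag', 'Tag']
Count: 5

5


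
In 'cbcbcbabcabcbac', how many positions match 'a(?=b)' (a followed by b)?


Lookahead 'a(?=b)' matches 'a' only when followed by 'b'.
String: 'cbcbcbabcabcbac'
Checking each position where char is 'a':
  pos 6: 'a' -> MATCH (next='b')
  pos 9: 'a' -> MATCH (next='b')
  pos 13: 'a' -> no (next='c')
Matching positions: [6, 9]
Count: 2

2


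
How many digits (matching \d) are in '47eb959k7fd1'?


\d matches any digit 0-9.
Scanning '47eb959k7fd1':
  pos 0: '4' -> DIGIT
  pos 1: '7' -> DIGIT
  pos 4: '9' -> DIGIT
  pos 5: '5' -> DIGIT
  pos 6: '9' -> DIGIT
  pos 8: '7' -> DIGIT
  pos 11: '1' -> DIGIT
Digits found: ['4', '7', '9', '5', '9', '7', '1']
Total: 7

7


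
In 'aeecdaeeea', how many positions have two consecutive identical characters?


Looking for consecutive identical characters in 'aeecdaeeea':
  pos 0-1: 'a' vs 'e' -> different
  pos 1-2: 'e' vs 'e' -> MATCH ('ee')
  pos 2-3: 'e' vs 'c' -> different
  pos 3-4: 'c' vs 'd' -> different
  pos 4-5: 'd' vs 'a' -> different
  pos 5-6: 'a' vs 'e' -> different
  pos 6-7: 'e' vs 'e' -> MATCH ('ee')
  pos 7-8: 'e' vs 'e' -> MATCH ('ee')
  pos 8-9: 'e' vs 'a' -> different
Consecutive identical pairs: ['ee', 'ee', 'ee']
Count: 3

3


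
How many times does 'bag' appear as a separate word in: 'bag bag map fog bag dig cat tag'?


Scanning each word for exact match 'bag':
  Word 1: 'bag' -> MATCH
  Word 2: 'bag' -> MATCH
  Word 3: 'map' -> no
  Word 4: 'fog' -> no
  Word 5: 'bag' -> MATCH
  Word 6: 'dig' -> no
  Word 7: 'cat' -> no
  Word 8: 'tag' -> no
Total matches: 3

3


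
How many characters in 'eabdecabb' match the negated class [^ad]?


Negated class [^ad] matches any char NOT in {a, d}
Scanning 'eabdecabb':
  pos 0: 'e' -> MATCH
  pos 1: 'a' -> no (excluded)
  pos 2: 'b' -> MATCH
  pos 3: 'd' -> no (excluded)
  pos 4: 'e' -> MATCH
  pos 5: 'c' -> MATCH
  pos 6: 'a' -> no (excluded)
  pos 7: 'b' -> MATCH
  pos 8: 'b' -> MATCH
Total matches: 6

6


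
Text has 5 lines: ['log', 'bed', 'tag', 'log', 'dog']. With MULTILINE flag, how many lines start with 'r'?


With MULTILINE flag, ^ matches the start of each line.
Lines: ['log', 'bed', 'tag', 'log', 'dog']
Checking which lines start with 'r':
  Line 1: 'log' -> no
  Line 2: 'bed' -> no
  Line 3: 'tag' -> no
  Line 4: 'log' -> no
  Line 5: 'dog' -> no
Matching lines: []
Count: 0

0


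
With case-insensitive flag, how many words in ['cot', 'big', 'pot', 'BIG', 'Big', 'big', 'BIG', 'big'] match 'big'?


Case-insensitive matching: compare each word's lowercase form to 'big'.
  'cot' -> lower='cot' -> no
  'big' -> lower='big' -> MATCH
  'pot' -> lower='pot' -> no
  'BIG' -> lower='big' -> MATCH
  'Big' -> lower='big' -> MATCH
  'big' -> lower='big' -> MATCH
  'BIG' -> lower='big' -> MATCH
  'big' -> lower='big' -> MATCH
Matches: ['big', 'BIG', 'Big', 'big', 'BIG', 'big']
Count: 6

6


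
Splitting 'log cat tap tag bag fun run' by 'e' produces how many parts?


Splitting by 'e' breaks the string at each occurrence of the separator.
Text: 'log cat tap tag bag fun run'
Parts after split:
  Part 1: 'log cat tap tag bag fun run'
Total parts: 1

1


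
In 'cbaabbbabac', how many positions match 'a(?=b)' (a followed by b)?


Lookahead 'a(?=b)' matches 'a' only when followed by 'b'.
String: 'cbaabbbabac'
Checking each position where char is 'a':
  pos 2: 'a' -> no (next='a')
  pos 3: 'a' -> MATCH (next='b')
  pos 7: 'a' -> MATCH (next='b')
  pos 9: 'a' -> no (next='c')
Matching positions: [3, 7]
Count: 2

2


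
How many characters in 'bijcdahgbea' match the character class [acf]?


Character class [acf] matches any of: {a, c, f}
Scanning string 'bijcdahgbea' character by character:
  pos 0: 'b' -> no
  pos 1: 'i' -> no
  pos 2: 'j' -> no
  pos 3: 'c' -> MATCH
  pos 4: 'd' -> no
  pos 5: 'a' -> MATCH
  pos 6: 'h' -> no
  pos 7: 'g' -> no
  pos 8: 'b' -> no
  pos 9: 'e' -> no
  pos 10: 'a' -> MATCH
Total matches: 3

3


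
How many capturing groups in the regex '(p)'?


To count capturing groups, count each '(' that starts a group.
Pattern: '(p)'
Walking through the pattern:
  Position 0: '(' -> group #1
Total capturing groups: 1

1


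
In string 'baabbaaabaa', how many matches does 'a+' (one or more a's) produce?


Pattern 'a+' matches one or more consecutive a's.
String: 'baabbaaabaa'
Scanning for runs of a:
  Match 1: 'aa' (length 2)
  Match 2: 'aaa' (length 3)
  Match 3: 'aa' (length 2)
Total matches: 3

3


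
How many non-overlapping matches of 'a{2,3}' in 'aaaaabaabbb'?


Pattern 'a{2,3}' matches between 2 and 3 consecutive a's (greedy).
String: 'aaaaabaabbb'
Finding runs of a's and applying greedy matching:
  Run at pos 0: 'aaaaa' (length 5)
  Run at pos 6: 'aa' (length 2)
Matches: ['aaa', 'aa', 'aa']
Count: 3

3


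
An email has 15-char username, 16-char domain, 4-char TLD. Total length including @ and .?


An email address has format: username@domain.tld
Username length: 15
'@' character: 1
Domain length: 16
'.' character: 1
TLD length: 4
Total = 15 + 1 + 16 + 1 + 4 = 37

37


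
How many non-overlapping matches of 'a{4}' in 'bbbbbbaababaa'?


Pattern 'a{4}' matches exactly 4 consecutive a's (greedy, non-overlapping).
String: 'bbbbbbaababaa'
Scanning for runs of a's:
  Run at pos 6: 'aa' (length 2) -> 0 match(es)
  Run at pos 9: 'a' (length 1) -> 0 match(es)
  Run at pos 11: 'aa' (length 2) -> 0 match(es)
Matches found: []
Total: 0

0


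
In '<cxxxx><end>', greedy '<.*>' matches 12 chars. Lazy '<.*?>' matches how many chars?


Greedy '<.*>' tries to match as MUCH as possible.
Lazy '<.*?>' tries to match as LITTLE as possible.

String: '<cxxxx><end>'
Greedy '<.*>' starts at first '<' and extends to the LAST '>': '<cxxxx><end>' (12 chars)
Lazy '<.*?>' starts at first '<' and stops at the FIRST '>': '<cxxxx>' (7 chars)

7


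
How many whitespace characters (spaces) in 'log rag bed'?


\s matches whitespace characters (spaces, tabs, etc.).
Text: 'log rag bed'
This text has 3 words separated by spaces.
Number of spaces = number of words - 1 = 3 - 1 = 2

2


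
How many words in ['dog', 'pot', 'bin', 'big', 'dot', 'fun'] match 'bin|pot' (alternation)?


Alternation 'bin|pot' matches either 'bin' or 'pot'.
Checking each word:
  'dog' -> no
  'pot' -> MATCH
  'bin' -> MATCH
  'big' -> no
  'dot' -> no
  'fun' -> no
Matches: ['pot', 'bin']
Count: 2

2


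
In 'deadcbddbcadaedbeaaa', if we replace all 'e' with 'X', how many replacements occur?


re.sub('e', 'X', text) replaces every occurrence of 'e' with 'X'.
Text: 'deadcbddbcadaedbeaaa'
Scanning for 'e':
  pos 1: 'e' -> replacement #1
  pos 13: 'e' -> replacement #2
  pos 16: 'e' -> replacement #3
Total replacements: 3

3


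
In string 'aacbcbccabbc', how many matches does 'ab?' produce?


Pattern 'ab?' matches 'a' optionally followed by 'b'.
String: 'aacbcbccabbc'
Scanning left to right for 'a' then checking next char:
  Match 1: 'a' (a not followed by b)
  Match 2: 'a' (a not followed by b)
  Match 3: 'ab' (a followed by b)
Total matches: 3

3


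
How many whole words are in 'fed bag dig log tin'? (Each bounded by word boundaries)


Word boundaries (\b) mark the start/end of each word.
Text: 'fed bag dig log tin'
Splitting by whitespace:
  Word 1: 'fed'
  Word 2: 'bag'
  Word 3: 'dig'
  Word 4: 'log'
  Word 5: 'tin'
Total whole words: 5

5


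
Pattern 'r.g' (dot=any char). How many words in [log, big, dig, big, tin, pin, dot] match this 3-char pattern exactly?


Pattern 'r.g' means: starts with 'r', any single char, ends with 'g'.
Checking each word (must be exactly 3 chars):
  'log' (len=3): no
  'big' (len=3): no
  'dig' (len=3): no
  'big' (len=3): no
  'tin' (len=3): no
  'pin' (len=3): no
  'dot' (len=3): no
Matching words: []
Total: 0

0


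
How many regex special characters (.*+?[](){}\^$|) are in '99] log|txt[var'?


Regex special characters are: . * + ? [ ] ( ) { } \ ^ $ |
Scanning '99] log|txt[var':
  pos 2: ']' -> SPECIAL
  pos 7: '|' -> SPECIAL
  pos 11: '[' -> SPECIAL
Special chars found: [']', '|', '[']
Total: 3

3


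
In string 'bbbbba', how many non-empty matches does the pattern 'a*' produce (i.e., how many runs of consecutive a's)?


Pattern 'a*' matches zero or more a's. We want non-empty runs of consecutive a's.
String: 'bbbbba'
Walking through the string to find runs of a's:
  Run 1: positions 5-5 -> 'a'
Non-empty runs found: ['a']
Count: 1

1


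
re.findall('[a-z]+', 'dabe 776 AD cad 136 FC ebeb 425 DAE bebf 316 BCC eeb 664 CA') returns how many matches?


Pattern '[a-z]+' finds one or more lowercase letters.
Text: 'dabe 776 AD cad 136 FC ebeb 425 DAE bebf 316 BCC eeb 664 CA'
Scanning for matches:
  Match 1: 'dabe'
  Match 2: 'cad'
  Match 3: 'ebeb'
  Match 4: 'bebf'
  Match 5: 'eeb'
Total matches: 5

5


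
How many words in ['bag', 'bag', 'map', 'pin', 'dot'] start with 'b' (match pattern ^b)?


Pattern ^b anchors to start of word. Check which words begin with 'b':
  'bag' -> MATCH (starts with 'b')
  'bag' -> MATCH (starts with 'b')
  'map' -> no
  'pin' -> no
  'dot' -> no
Matching words: ['bag', 'bag']
Count: 2

2


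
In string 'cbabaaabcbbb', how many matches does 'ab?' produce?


Pattern 'ab?' matches 'a' optionally followed by 'b'.
String: 'cbabaaabcbbb'
Scanning left to right for 'a' then checking next char:
  Match 1: 'ab' (a followed by b)
  Match 2: 'a' (a not followed by b)
  Match 3: 'a' (a not followed by b)
  Match 4: 'ab' (a followed by b)
Total matches: 4

4


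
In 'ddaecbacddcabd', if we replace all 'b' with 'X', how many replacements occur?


re.sub('b', 'X', text) replaces every occurrence of 'b' with 'X'.
Text: 'ddaecbacddcabd'
Scanning for 'b':
  pos 5: 'b' -> replacement #1
  pos 12: 'b' -> replacement #2
Total replacements: 2

2


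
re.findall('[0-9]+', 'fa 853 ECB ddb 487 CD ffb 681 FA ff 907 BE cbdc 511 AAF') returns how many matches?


Pattern '[0-9]+' finds one or more digits.
Text: 'fa 853 ECB ddb 487 CD ffb 681 FA ff 907 BE cbdc 511 AAF'
Scanning for matches:
  Match 1: '853'
  Match 2: '487'
  Match 3: '681'
  Match 4: '907'
  Match 5: '511'
Total matches: 5

5


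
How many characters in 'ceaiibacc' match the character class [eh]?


Character class [eh] matches any of: {e, h}
Scanning string 'ceaiibacc' character by character:
  pos 0: 'c' -> no
  pos 1: 'e' -> MATCH
  pos 2: 'a' -> no
  pos 3: 'i' -> no
  pos 4: 'i' -> no
  pos 5: 'b' -> no
  pos 6: 'a' -> no
  pos 7: 'c' -> no
  pos 8: 'c' -> no
Total matches: 1

1


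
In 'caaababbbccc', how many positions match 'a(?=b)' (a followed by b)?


Lookahead 'a(?=b)' matches 'a' only when followed by 'b'.
String: 'caaababbbccc'
Checking each position where char is 'a':
  pos 1: 'a' -> no (next='a')
  pos 2: 'a' -> no (next='a')
  pos 3: 'a' -> MATCH (next='b')
  pos 5: 'a' -> MATCH (next='b')
Matching positions: [3, 5]
Count: 2

2


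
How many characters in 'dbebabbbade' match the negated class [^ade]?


Negated class [^ade] matches any char NOT in {a, d, e}
Scanning 'dbebabbbade':
  pos 0: 'd' -> no (excluded)
  pos 1: 'b' -> MATCH
  pos 2: 'e' -> no (excluded)
  pos 3: 'b' -> MATCH
  pos 4: 'a' -> no (excluded)
  pos 5: 'b' -> MATCH
  pos 6: 'b' -> MATCH
  pos 7: 'b' -> MATCH
  pos 8: 'a' -> no (excluded)
  pos 9: 'd' -> no (excluded)
  pos 10: 'e' -> no (excluded)
Total matches: 5

5


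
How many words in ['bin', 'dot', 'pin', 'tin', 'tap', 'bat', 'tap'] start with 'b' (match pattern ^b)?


Pattern ^b anchors to start of word. Check which words begin with 'b':
  'bin' -> MATCH (starts with 'b')
  'dot' -> no
  'pin' -> no
  'tin' -> no
  'tap' -> no
  'bat' -> MATCH (starts with 'b')
  'tap' -> no
Matching words: ['bin', 'bat']
Count: 2

2


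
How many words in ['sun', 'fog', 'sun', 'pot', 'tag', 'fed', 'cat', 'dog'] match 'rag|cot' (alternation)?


Alternation 'rag|cot' matches either 'rag' or 'cot'.
Checking each word:
  'sun' -> no
  'fog' -> no
  'sun' -> no
  'pot' -> no
  'tag' -> no
  'fed' -> no
  'cat' -> no
  'dog' -> no
Matches: []
Count: 0

0
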